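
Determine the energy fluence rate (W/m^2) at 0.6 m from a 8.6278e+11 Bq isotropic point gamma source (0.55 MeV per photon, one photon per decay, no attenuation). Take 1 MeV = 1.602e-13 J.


psi = A * E * 1.602e-13 / (4*pi*r^2)
psi = 8.6278e+11 * 0.55 * 1.602e-13 / (4*pi*0.6^2)
psi = 0.016804 W/m^2

0.016804


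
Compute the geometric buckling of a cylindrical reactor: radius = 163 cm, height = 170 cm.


B^2 = (2.405/R)^2 + (pi/H)^2
B^2 = (2.405/163)^2 + (pi/170)^2
B^2 = 5.5921e-04 /cm^2

5.5921e-04


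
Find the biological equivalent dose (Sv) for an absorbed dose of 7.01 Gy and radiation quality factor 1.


H = D * Q
H = 7.01 * 1
H = 7.0100 Sv

7.0100


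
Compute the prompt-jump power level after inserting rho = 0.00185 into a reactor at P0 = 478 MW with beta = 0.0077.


P1/P0 = beta / (beta - rho)
P1/P0 = 0.0077 / (0.0077 - 0.00185) = 1.316239
P1 = 478 * 1.316239 = 629.16 MW

629.16


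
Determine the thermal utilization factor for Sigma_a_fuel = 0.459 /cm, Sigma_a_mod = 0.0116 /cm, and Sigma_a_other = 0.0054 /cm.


f = Sigma_a_fuel / (Sigma_a_fuel + Sigma_a_mod + Sigma_a_other)
f = 0.459 / (0.459 + 0.0116 + 0.0054)
f = 0.96429

0.96429


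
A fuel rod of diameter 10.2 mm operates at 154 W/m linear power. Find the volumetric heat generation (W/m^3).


r = D / 2 / 1000 = 10.2 / 2 / 1000 = 0.0051 m
q''' = q' / (pi * r^2)
q''' = 154 / (pi * 0.0051^2)
q''' = 1.8846e+06 W/m^3

1.8846e+06


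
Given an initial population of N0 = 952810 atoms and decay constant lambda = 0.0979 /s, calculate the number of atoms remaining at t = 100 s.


N = N0 * exp(-lambda * t)
N = 952810 * exp(-0.0979 * 100)
N = 53.366

53.366


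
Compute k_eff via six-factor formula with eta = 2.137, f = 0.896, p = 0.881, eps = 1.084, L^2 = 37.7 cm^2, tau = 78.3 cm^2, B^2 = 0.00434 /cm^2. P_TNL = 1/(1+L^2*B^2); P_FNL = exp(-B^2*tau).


k_inf = eta*f*p*eps = 2.137*0.896*0.881*1.084 = 1.828596
P_TNL = 1/(1 + L^2*B^2) = 1/(1 + 37.7*0.00434) = 0.8593886
P_FNL = exp(-B^2*tau) = exp(-0.00434*78.3) = 0.7118970
k_eff = k_inf * P_TNL * P_FNL = 1.828596 * 0.8593886 * 0.7118970
k_eff = 1.1187

1.1187


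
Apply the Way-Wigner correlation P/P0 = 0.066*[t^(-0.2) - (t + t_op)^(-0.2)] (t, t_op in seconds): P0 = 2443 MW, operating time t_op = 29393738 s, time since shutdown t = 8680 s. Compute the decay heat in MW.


P/P0 = 0.066 * [t^(-0.2) - (t + t_op)^(-0.2)]
P/P0 = 0.066 * [8680^(-0.2) - (8680 + 29393738)^(-0.2)]
P/P0 = 0.066 * [0.1630407 - 0.03208658] = 0.008642972
P = 2443 * 0.008642972 = 21.115 MW

21.115


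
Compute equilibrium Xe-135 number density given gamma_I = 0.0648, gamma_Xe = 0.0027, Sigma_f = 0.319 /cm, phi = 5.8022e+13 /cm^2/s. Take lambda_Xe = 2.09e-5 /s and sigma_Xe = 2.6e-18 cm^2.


Xe_eq = (gamma_I + gamma_Xe) * Sigma_f * phi / (lambda_Xe + sigma_Xe * phi)
Numerator = (0.0648 + 0.0027) * 0.319 * 5.8022e+13 = 1.249359e+12
Denominator = 2.09e-5 + 2.6e-18 * 5.8022e+13 = 1.717572e-04
Xe_eq = 1.249359e+12 / 1.717572e-04 = 7.2740e+15 /cm^3

7.2740e+15


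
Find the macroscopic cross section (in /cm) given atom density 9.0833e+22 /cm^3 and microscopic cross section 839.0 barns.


Sigma = N * sigma_barns * 1e-24
Sigma = 9.0833e+22 * 839.0 * 1e-24
Sigma = 76.209 /cm

76.209


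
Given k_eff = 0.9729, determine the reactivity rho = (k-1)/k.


rho = (k_eff - 1) / k_eff
rho = (0.9729 - 1) / 0.9729
rho = -0.027855

-0.027855


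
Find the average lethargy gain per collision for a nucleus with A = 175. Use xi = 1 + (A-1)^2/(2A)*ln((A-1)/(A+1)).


xi = 1 + (A-1)^2/(2A) * ln((A-1)/(A+1))
xi = 1 + (175-1)^2/(2*175) * ln((175-1)/(175 +1))
xi = 0.011385

0.011385


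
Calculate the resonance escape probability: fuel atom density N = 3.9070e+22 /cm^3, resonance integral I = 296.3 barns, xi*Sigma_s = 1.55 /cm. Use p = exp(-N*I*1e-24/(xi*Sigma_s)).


p = exp(-N * I * 1e-24 / (xi*Sigma_s))
p = exp(-3.9070e+22 * 296.3 * 1e-24 / 1.55)
p = 5.7069e-04

5.7069e-04


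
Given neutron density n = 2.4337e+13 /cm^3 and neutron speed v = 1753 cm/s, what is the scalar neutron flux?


phi = n * v
phi = 2.4337e+13 * 1753
phi = 4.2663e+16 /cm^2/s

4.2663e+16


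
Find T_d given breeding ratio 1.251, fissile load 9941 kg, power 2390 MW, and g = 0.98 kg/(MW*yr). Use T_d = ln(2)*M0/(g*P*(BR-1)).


Breeding gain G = BR - 1 = 1.251 - 1 = 0.251
Fissile production rate = g * P * G = 0.98 * 2390 * 0.251 = 587.8922 kg/yr
T_d = ln(2) * M0 / (g * P * G)
T_d = ln(2) * 9941 / 587.8922 = 11.721 yr

11.721


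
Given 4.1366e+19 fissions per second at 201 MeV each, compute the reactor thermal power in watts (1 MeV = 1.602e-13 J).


P = fission_rate * E_MeV * 1.602e-13
P = 4.1366e+19 * 201 * 1.602e-13
P = 1.3320e+09 W

1.3320e+09


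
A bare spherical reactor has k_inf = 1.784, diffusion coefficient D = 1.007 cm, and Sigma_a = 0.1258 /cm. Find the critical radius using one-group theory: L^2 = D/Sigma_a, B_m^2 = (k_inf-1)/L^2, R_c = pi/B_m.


L^2 = D / Sigma_a = 1.007 / 0.1258 = 8.004769 cm^2
B_m^2 = (k_inf - 1) / L^2 = (1.784 - 1) / 8.004769 = 0.09794161 /cm^2
For a bare sphere: B_g = pi/R, so R_c = pi / sqrt(B_m^2)
R_c = pi / sqrt(0.09794161) = 10.038 cm

10.038


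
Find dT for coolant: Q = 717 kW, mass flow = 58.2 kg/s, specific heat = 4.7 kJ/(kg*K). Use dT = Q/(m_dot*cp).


dT = Q / (m_dot * cp)
dT = 717 / (58.2 * 4.7)
dT = 2.6212 C

2.6212


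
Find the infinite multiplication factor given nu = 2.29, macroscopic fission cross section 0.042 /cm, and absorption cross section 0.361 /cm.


k_inf = nu * Sigma_f / Sigma_a
k_inf = 2.29 * 0.042 / 0.361
k_inf = 0.26643

0.26643


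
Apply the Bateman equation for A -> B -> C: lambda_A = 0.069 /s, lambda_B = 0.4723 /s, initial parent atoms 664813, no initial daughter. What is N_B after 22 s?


N_B(t) = lambda_A * N_A0 / (lambda_B - lambda_A) * [exp(-lambda_A*t) - exp(-lambda_B*t)]
exp(-0.069*22) = 0.2191497; exp(-0.4723*22) = 3.071990e-05
N_B = 0.069 * 664813 / (0.4723 - 0.069) * (0.2191497 - 3.071990e-05)
N_B = 24923

24923


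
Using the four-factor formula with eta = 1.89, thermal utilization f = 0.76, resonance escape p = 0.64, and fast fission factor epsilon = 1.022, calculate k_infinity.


k_inf = eta * f * p * epsilon
k_inf = 1.89 * 0.76 * 0.64 * 1.022
k_inf = 0.93952

0.93952


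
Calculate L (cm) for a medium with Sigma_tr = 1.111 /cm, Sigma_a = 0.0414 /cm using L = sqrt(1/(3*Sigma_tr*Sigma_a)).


D = 1 / (3 * Sigma_tr) = 1 / (3 * 1.111) = 0.3000300 cm
L = sqrt(D / Sigma_a)
L = sqrt(0.3000300 / 0.0414)
L = 2.6920 cm

2.6920


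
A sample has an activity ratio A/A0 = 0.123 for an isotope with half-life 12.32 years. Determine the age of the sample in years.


lambda = ln(2) / t_half = ln(2) / 12.32 = 0.05626195 /yr
t = -ln(A/A0) / lambda
t = -ln(0.123) / 0.05626195
t = 37.247 yr

37.247


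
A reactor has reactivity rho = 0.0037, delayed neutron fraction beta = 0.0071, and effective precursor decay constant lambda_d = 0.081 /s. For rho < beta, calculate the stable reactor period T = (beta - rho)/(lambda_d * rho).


T = (beta - rho) / (lambda_d * rho)
T = (0.0071 - 0.0037) / (0.081 * 0.0037)
T = 11.345 s

11.345


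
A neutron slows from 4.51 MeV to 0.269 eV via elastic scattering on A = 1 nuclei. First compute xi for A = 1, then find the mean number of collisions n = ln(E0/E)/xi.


xi = 1 + (A-1)^2/(2A)*ln((A-1)/(A+1)) = 1 (for A = 1)
n = ln(E0/E) / xi
n = ln(4.51e6 / 0.269) / 1
n = ln(1.676580e+07) / 1 = 16.635

16.635


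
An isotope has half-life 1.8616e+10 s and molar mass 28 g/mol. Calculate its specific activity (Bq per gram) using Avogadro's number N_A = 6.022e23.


lambda = ln(2) / t_half = ln(2) / 1.8616e+10 = 3.723395e-11 /s
SA = lambda * N_A / M
SA = 3.723395e-11 * 6.022e23 / 28
SA = 8.0080e+11 Bq/g

8.0080e+11


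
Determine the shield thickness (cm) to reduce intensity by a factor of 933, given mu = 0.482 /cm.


x = ln(factor) / mu
x = ln(933) / 0.482
x = 14.188 cm

14.188


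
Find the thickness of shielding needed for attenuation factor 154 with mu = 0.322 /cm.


x = ln(factor) / mu
x = ln(154) / 0.322
x = 15.643 cm

15.643


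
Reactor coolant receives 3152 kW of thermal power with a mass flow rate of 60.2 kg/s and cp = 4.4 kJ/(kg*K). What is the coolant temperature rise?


dT = Q / (m_dot * cp)
dT = 3152 / (60.2 * 4.4)
dT = 11.900 C

11.900


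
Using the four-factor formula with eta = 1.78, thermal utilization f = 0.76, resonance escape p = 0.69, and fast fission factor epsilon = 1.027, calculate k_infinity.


k_inf = eta * f * p * epsilon
k_inf = 1.78 * 0.76 * 0.69 * 1.027
k_inf = 0.95863

0.95863


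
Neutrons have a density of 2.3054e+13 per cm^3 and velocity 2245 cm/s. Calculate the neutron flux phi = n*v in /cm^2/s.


phi = n * v
phi = 2.3054e+13 * 2245
phi = 5.1756e+16 /cm^2/s

5.1756e+16


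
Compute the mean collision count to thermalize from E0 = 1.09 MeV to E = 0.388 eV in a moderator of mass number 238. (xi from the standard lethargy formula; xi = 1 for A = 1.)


xi = 1 + (A-1)^2/(2A)*ln((A-1)/(A+1)) = 0.008379872 (for A = 238)
n = ln(E0/E) / xi
n = ln(1.09e6 / 0.388) / 0.008379872
n = ln(2.809278e+06) / 0.008379872 = 1771.9

1771.9


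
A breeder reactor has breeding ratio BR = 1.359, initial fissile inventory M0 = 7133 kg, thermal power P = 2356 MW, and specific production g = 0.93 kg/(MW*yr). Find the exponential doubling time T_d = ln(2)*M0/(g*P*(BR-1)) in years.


Breeding gain G = BR - 1 = 1.359 - 1 = 0.359
Fissile production rate = g * P * G = 0.93 * 2356 * 0.359 = 786.59772 kg/yr
T_d = ln(2) * M0 / (g * P * G)
T_d = ln(2) * 7133 / 786.59772 = 6.2856 yr

6.2856


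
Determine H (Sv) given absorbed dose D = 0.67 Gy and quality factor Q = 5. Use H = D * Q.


H = D * Q
H = 0.67 * 5
H = 3.3500 Sv

3.3500


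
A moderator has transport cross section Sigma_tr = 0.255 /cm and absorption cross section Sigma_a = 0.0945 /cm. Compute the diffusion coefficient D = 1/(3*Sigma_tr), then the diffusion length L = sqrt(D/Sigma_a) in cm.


D = 1 / (3 * Sigma_tr) = 1 / (3 * 0.255) = 1.307190 cm
L = sqrt(D / Sigma_a)
L = sqrt(1.307190 / 0.0945)
L = 3.7192 cm

3.7192


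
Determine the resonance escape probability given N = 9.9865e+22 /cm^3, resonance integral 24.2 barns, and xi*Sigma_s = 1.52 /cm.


p = exp(-N * I * 1e-24 / (xi*Sigma_s))
p = exp(-9.9865e+22 * 24.2 * 1e-24 / 1.52)
p = 0.20393

0.20393


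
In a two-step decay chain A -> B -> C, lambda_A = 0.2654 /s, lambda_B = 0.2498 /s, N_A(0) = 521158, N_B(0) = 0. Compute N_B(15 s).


N_B(t) = lambda_A * N_A0 / (lambda_B - lambda_A) * [exp(-lambda_A*t) - exp(-lambda_B*t)]
exp(-0.2654*15) = 0.01866696; exp(-0.2498*15) = 0.02358841
N_B = 0.2654 * 521158 / (0.2498 - 0.2654) * (0.01866696 - 0.02358841)
N_B = 43635

43635


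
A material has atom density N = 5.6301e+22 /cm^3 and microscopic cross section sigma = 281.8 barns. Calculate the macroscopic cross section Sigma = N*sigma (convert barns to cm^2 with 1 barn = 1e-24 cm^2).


Sigma = N * sigma_barns * 1e-24
Sigma = 5.6301e+22 * 281.8 * 1e-24
Sigma = 15.866 /cm

15.866


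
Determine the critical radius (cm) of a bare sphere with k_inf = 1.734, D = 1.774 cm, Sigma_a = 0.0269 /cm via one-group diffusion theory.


L^2 = D / Sigma_a = 1.774 / 0.0269 = 65.94796 cm^2
B_m^2 = (k_inf - 1) / L^2 = (1.734 - 1) / 65.94796 = 0.01112999 /cm^2
For a bare sphere: B_g = pi/R, so R_c = pi / sqrt(B_m^2)
R_c = pi / sqrt(0.01112999) = 29.778 cm

29.778


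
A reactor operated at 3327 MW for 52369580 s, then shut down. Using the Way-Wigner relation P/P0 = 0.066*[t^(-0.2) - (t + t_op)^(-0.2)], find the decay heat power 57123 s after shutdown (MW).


P/P0 = 0.066 * [t^(-0.2) - (t + t_op)^(-0.2)]
P/P0 = 0.066 * [57123^(-0.2) - (57123 + 52369580)^(-0.2)]
P/P0 = 0.066 * [0.1118505 - 0.02858179] = 0.005495735
P = 3327 * 0.005495735 = 18.284 MW

18.284


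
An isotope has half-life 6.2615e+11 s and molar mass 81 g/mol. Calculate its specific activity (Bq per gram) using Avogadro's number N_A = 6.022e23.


lambda = ln(2) / t_half = ln(2) / 6.2615e+11 = 1.106999e-12 /s
SA = lambda * N_A / M
SA = 1.106999e-12 * 6.022e23 / 81
SA = 8.2301e+09 Bq/g

8.2301e+09


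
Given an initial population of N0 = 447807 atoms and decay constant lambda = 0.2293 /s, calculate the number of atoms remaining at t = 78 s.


N = N0 * exp(-lambda * t)
N = 447807 * exp(-0.2293 * 78)
N = 0.0076482

0.0076482


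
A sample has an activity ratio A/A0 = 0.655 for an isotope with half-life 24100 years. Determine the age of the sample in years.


lambda = ln(2) / t_half = ln(2) / 24100 = 2.876129e-05 /yr
t = -ln(A/A0) / lambda
t = -ln(0.655) / 2.876129e-05
t = 14711 yr

14711


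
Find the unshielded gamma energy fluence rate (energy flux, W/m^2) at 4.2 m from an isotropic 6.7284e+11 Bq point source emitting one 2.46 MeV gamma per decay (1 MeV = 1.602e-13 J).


psi = A * E * 1.602e-13 / (4*pi*r^2)
psi = 6.7284e+11 * 2.46 * 1.602e-13 / (4*pi*4.2^2)
psi = 0.0011962 W/m^2

0.0011962


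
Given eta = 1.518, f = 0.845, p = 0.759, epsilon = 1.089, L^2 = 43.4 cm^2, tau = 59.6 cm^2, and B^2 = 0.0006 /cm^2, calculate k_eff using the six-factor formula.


k_inf = eta*f*p*eps = 1.518*0.845*0.759*1.089 = 1.060225
P_TNL = 1/(1 + L^2*B^2) = 1/(1 + 43.4*0.0006) = 0.9746209
P_FNL = exp(-B^2*tau) = exp(-0.0006*59.6) = 0.9648718
k_eff = k_inf * P_TNL * P_FNL = 1.060225 * 0.9746209 * 0.9648718
k_eff = 0.99702

0.99702


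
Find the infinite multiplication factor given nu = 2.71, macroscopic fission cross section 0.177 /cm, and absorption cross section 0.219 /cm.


k_inf = nu * Sigma_f / Sigma_a
k_inf = 2.71 * 0.177 / 0.219
k_inf = 2.1903

2.1903


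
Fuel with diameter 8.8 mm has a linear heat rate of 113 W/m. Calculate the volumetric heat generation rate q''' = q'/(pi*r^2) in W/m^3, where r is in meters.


r = D / 2 / 1000 = 8.8 / 2 / 1000 = 0.0044 m
q''' = q' / (pi * r^2)
q''' = 113 / (pi * 0.0044^2)
q''' = 1.8579e+06 W/m^3

1.8579e+06


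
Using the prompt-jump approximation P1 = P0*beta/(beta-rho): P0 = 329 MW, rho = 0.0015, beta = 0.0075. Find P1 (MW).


P1/P0 = beta / (beta - rho)
P1/P0 = 0.0075 / (0.0075 - 0.0015) = 1.250000
P1 = 329 * 1.250000 = 411.25 MW

411.25


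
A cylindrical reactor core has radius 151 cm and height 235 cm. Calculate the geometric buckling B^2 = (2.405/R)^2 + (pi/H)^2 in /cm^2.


B^2 = (2.405/R)^2 + (pi/H)^2
B^2 = (2.405/151)^2 + (pi/235)^2
B^2 = 4.3239e-04 /cm^2

4.3239e-04


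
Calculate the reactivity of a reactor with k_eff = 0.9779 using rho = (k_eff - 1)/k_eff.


rho = (k_eff - 1) / k_eff
rho = (0.9779 - 1) / 0.9779
rho = -0.022599

-0.022599


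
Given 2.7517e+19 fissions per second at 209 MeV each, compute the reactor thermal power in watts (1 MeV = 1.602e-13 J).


P = fission_rate * E_MeV * 1.602e-13
P = 2.7517e+19 * 209 * 1.602e-13
P = 9.2132e+08 W

9.2132e+08


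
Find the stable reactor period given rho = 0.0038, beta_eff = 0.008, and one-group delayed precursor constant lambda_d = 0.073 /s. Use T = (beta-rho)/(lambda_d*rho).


T = (beta - rho) / (lambda_d * rho)
T = (0.008 - 0.0038) / (0.073 * 0.0038)
T = 15.141 s

15.141


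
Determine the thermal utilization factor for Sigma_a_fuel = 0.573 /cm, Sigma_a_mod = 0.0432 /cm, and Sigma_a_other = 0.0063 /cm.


f = Sigma_a_fuel / (Sigma_a_fuel + Sigma_a_mod + Sigma_a_other)
f = 0.573 / (0.573 + 0.0432 + 0.0063)
f = 0.92048

0.92048


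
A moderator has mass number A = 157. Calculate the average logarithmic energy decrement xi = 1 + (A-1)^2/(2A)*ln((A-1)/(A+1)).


xi = 1 + (A-1)^2/(2A) * ln((A-1)/(A+1))
xi = 1 + (157-1)^2/(2*157) * ln((157-1)/(157 +1))
xi = 0.012685

0.012685


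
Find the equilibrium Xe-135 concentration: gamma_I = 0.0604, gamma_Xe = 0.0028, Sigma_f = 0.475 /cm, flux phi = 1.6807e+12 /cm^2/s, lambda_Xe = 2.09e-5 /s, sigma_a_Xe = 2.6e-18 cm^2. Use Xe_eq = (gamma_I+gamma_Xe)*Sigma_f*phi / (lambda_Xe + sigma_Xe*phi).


Xe_eq = (gamma_I + gamma_Xe) * Sigma_f * phi / (lambda_Xe + sigma_Xe * phi)
Numerator = (0.0604 + 0.0028) * 0.475 * 1.6807e+12 = 5.045461e+10
Denominator = 2.09e-5 + 2.6e-18 * 1.6807e+12 = 2.526982e-05
Xe_eq = 5.045461e+10 / 2.526982e-05 = 1.9966e+15 /cm^3

1.9966e+15


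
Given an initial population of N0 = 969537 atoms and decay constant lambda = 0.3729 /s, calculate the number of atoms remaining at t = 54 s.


N = N0 * exp(-lambda * t)
N = 969537 * exp(-0.3729 * 54)
N = 0.0017432

0.0017432


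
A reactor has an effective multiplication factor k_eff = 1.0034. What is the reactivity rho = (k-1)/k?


rho = (k_eff - 1) / k_eff
rho = (1.0034 - 1) / 1.0034
rho = 0.0033885

0.0033885


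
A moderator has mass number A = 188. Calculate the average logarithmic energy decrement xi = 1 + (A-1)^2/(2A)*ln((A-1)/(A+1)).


xi = 1 + (A-1)^2/(2A) * ln((A-1)/(A+1))
xi = 1 + (188-1)^2/(2*188) * ln((188-1)/(188 +1))
xi = 0.010601

0.010601


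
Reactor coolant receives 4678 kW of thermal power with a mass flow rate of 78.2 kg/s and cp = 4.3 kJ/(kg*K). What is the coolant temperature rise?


dT = Q / (m_dot * cp)
dT = 4678 / (78.2 * 4.3)
dT = 13.912 C

13.912


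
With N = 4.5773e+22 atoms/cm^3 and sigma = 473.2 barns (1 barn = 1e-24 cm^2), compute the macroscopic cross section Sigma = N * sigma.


Sigma = N * sigma_barns * 1e-24
Sigma = 4.5773e+22 * 473.2 * 1e-24
Sigma = 21.660 /cm

21.660


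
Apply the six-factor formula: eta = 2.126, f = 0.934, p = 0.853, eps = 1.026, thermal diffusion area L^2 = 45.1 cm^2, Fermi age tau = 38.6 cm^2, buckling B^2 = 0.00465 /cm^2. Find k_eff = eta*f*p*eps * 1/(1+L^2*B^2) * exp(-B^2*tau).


k_inf = eta*f*p*eps = 2.126*0.934*0.853*1.026 = 1.737827
P_TNL = 1/(1 + L^2*B^2) = 1/(1 + 45.1*0.00465) = 0.8266410
P_FNL = exp(-B^2*tau) = exp(-0.00465*38.6) = 0.8356963
k_eff = k_inf * P_TNL * P_FNL = 1.737827 * 0.8266410 * 0.8356963
k_eff = 1.2005

1.2005


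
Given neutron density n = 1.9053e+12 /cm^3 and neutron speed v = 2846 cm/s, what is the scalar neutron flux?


phi = n * v
phi = 1.9053e+12 * 2846
phi = 5.4225e+15 /cm^2/s

5.4225e+15


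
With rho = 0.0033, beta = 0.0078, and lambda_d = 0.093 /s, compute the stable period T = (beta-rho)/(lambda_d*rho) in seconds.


T = (beta - rho) / (lambda_d * rho)
T = (0.0078 - 0.0033) / (0.093 * 0.0033)
T = 14.663 s

14.663


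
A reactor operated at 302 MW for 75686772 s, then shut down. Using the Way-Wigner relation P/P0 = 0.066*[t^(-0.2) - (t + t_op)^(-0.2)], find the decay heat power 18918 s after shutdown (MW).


P/P0 = 0.066 * [t^(-0.2) - (t + t_op)^(-0.2)]
P/P0 = 0.066 * [18918^(-0.2) - (18918 + 75686772)^(-0.2)]
P/P0 = 0.066 * [0.1395163 - 0.02655671] = 0.007455333
P = 302 * 0.007455333 = 2.2515 MW

2.2515


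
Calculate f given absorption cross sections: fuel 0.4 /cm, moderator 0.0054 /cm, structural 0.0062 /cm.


f = Sigma_a_fuel / (Sigma_a_fuel + Sigma_a_mod + Sigma_a_other)
f = 0.4 / (0.4 + 0.0054 + 0.0062)
f = 0.97182

0.97182


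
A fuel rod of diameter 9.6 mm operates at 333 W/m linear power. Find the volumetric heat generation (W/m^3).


r = D / 2 / 1000 = 9.6 / 2 / 1000 = 0.0048 m
q''' = q' / (pi * r^2)
q''' = 333 / (pi * 0.0048^2)
q''' = 4.6006e+06 W/m^3

4.6006e+06


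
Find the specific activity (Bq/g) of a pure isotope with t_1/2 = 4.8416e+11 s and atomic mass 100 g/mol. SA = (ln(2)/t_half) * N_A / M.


lambda = ln(2) / t_half = ln(2) / 4.8416e+11 = 1.431649e-12 /s
SA = lambda * N_A / M
SA = 1.431649e-12 * 6.022e23 / 100
SA = 8.6214e+09 Bq/g

8.6214e+09


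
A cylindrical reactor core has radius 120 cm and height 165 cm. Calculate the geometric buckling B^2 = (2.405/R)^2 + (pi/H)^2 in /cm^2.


B^2 = (2.405/R)^2 + (pi/H)^2
B^2 = (2.405/120)^2 + (pi/165)^2
B^2 = 7.6419e-04 /cm^2

7.6419e-04


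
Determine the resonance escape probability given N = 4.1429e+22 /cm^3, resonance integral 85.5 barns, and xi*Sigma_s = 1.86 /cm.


p = exp(-N * I * 1e-24 / (xi*Sigma_s))
p = exp(-4.1429e+22 * 85.5 * 1e-24 / 1.86)
p = 0.14891

0.14891


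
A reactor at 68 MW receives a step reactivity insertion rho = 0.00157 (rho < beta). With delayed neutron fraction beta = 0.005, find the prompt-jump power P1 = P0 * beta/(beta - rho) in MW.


P1/P0 = beta / (beta - rho)
P1/P0 = 0.005 / (0.005 - 0.00157) = 1.457726
P1 = 68 * 1.457726 = 99.125 MW

99.125


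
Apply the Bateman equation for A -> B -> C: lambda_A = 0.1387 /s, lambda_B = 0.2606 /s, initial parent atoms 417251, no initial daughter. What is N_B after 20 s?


N_B(t) = lambda_A * N_A0 / (lambda_B - lambda_A) * [exp(-lambda_A*t) - exp(-lambda_B*t)]
exp(-0.1387*20) = 0.06241186; exp(-0.2606*20) = 0.005450761
N_B = 0.1387 * 417251 / (0.2606 - 0.1387) * (0.06241186 - 0.005450761)
N_B = 27043

27043


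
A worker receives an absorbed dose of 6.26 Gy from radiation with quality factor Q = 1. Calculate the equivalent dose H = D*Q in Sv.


H = D * Q
H = 6.26 * 1
H = 6.2600 Sv

6.2600


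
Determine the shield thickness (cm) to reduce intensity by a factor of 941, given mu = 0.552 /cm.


x = ln(factor) / mu
x = ln(941) / 0.552
x = 12.404 cm

12.404


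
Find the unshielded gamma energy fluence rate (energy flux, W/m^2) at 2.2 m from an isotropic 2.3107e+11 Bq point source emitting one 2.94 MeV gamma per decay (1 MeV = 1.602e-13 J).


psi = A * E * 1.602e-13 / (4*pi*r^2)
psi = 2.3107e+11 * 2.94 * 1.602e-13 / (4*pi*2.2^2)
psi = 0.0017894 W/m^2

0.0017894


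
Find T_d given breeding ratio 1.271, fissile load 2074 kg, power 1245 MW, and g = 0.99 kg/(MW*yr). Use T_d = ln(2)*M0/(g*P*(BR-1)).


Breeding gain G = BR - 1 = 1.271 - 1 = 0.271
Fissile production rate = g * P * G = 0.99 * 1245 * 0.271 = 334.02105 kg/yr
T_d = ln(2) * M0 / (g * P * G)
T_d = ln(2) * 2074 / 334.02105 = 4.3039 yr

4.3039


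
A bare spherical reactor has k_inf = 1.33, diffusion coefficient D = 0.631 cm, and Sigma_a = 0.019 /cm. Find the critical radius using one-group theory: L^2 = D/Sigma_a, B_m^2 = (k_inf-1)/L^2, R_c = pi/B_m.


L^2 = D / Sigma_a = 0.631 / 0.019 = 33.21053 cm^2
B_m^2 = (k_inf - 1) / L^2 = (1.33 - 1) / 33.21053 = 0.009936607 /cm^2
For a bare sphere: B_g = pi/R, so R_c = pi / sqrt(B_m^2)
R_c = pi / sqrt(0.009936607) = 31.516 cm

31.516


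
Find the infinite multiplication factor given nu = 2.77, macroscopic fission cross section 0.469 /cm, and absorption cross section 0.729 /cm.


k_inf = nu * Sigma_f / Sigma_a
k_inf = 2.77 * 0.469 / 0.729
k_inf = 1.7821

1.7821


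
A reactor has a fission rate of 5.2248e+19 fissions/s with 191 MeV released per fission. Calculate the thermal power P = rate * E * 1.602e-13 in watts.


P = fission_rate * E_MeV * 1.602e-13
P = 5.2248e+19 * 191 * 1.602e-13
P = 1.5987e+09 W

1.5987e+09


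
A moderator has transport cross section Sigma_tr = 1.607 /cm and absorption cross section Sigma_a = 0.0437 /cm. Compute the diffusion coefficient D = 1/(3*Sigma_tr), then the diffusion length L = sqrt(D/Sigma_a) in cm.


D = 1 / (3 * Sigma_tr) = 1 / (3 * 1.607) = 0.2074258 cm
L = sqrt(D / Sigma_a)
L = sqrt(0.2074258 / 0.0437)
L = 2.1787 cm

2.1787


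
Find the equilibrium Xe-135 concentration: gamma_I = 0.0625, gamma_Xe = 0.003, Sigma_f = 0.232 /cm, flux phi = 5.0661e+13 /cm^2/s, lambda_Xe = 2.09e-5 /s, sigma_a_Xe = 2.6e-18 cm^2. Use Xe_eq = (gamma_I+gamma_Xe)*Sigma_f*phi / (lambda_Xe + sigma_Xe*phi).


Xe_eq = (gamma_I + gamma_Xe) * Sigma_f * phi / (lambda_Xe + sigma_Xe * phi)
Numerator = (0.0625 + 0.003) * 0.232 * 5.0661e+13 = 7.698446e+11
Denominator = 2.09e-5 + 2.6e-18 * 5.0661e+13 = 1.526186e-04
Xe_eq = 7.698446e+11 / 1.526186e-04 = 5.0442e+15 /cm^3

5.0442e+15


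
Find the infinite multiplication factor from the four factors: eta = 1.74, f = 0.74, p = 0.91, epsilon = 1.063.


k_inf = eta * f * p * epsilon
k_inf = 1.74 * 0.74 * 0.91 * 1.063
k_inf = 1.2455

1.2455


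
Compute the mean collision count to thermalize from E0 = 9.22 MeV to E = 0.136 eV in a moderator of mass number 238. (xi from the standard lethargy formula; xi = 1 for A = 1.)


xi = 1 + (A-1)^2/(2A)*ln((A-1)/(A+1)) = 0.008379872 (for A = 238)
n = ln(E0/E) / xi
n = ln(9.22e6 / 0.136) / 0.008379872
n = ln(6.779412e+07) / 0.008379872 = 2151.8

2151.8


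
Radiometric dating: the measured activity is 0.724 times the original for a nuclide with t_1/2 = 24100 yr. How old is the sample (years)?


lambda = ln(2) / t_half = ln(2) / 24100 = 2.876129e-05 /yr
t = -ln(A/A0) / lambda
t = -ln(0.724) / 2.876129e-05
t = 11229 yr

11229


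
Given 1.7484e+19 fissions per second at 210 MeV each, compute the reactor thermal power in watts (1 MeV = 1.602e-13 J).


P = fission_rate * E_MeV * 1.602e-13
P = 1.7484e+19 * 210 * 1.602e-13
P = 5.8820e+08 W

5.8820e+08


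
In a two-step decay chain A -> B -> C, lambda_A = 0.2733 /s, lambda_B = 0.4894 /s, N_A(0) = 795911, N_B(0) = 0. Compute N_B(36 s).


N_B(t) = lambda_A * N_A0 / (lambda_B - lambda_A) * [exp(-lambda_A*t) - exp(-lambda_B*t)]
exp(-0.2733*36) = 5.334128e-05; exp(-0.4894*36) = 2.230623e-08
N_B = 0.2733 * 795911 / (0.4894 - 0.2733) * (5.334128e-05 - 2.230623e-08)
N_B = 53.670

53.670


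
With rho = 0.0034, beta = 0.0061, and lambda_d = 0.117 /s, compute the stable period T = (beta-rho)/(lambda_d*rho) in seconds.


T = (beta - rho) / (lambda_d * rho)
T = (0.0061 - 0.0034) / (0.117 * 0.0034)
T = 6.7873 s

6.7873


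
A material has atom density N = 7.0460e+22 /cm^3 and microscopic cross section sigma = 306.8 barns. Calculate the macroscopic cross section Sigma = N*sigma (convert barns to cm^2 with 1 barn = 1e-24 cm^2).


Sigma = N * sigma_barns * 1e-24
Sigma = 7.0460e+22 * 306.8 * 1e-24
Sigma = 21.617 /cm

21.617


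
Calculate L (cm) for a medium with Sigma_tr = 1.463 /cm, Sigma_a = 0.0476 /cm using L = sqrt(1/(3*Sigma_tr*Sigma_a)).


D = 1 / (3 * Sigma_tr) = 1 / (3 * 1.463) = 0.2278423 cm
L = sqrt(D / Sigma_a)
L = sqrt(0.2278423 / 0.0476)
L = 2.1878 cm

2.1878


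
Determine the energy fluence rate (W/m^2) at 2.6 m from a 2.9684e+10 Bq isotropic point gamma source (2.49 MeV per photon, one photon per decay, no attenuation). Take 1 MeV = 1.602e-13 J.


psi = A * E * 1.602e-13 / (4*pi*r^2)
psi = 2.9684e+10 * 2.49 * 1.602e-13 / (4*pi*2.6^2)
psi = 1.3939e-04 W/m^2

1.3939e-04


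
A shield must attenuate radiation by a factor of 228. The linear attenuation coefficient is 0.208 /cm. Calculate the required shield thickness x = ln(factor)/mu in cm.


x = ln(factor) / mu
x = ln(228) / 0.208
x = 26.103 cm

26.103


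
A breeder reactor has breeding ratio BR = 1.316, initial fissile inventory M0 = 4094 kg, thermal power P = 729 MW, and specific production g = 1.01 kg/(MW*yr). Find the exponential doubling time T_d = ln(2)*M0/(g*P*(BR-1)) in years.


Breeding gain G = BR - 1 = 1.316 - 1 = 0.316
Fissile production rate = g * P * G = 1.01 * 729 * 0.316 = 232.66764 kg/yr
T_d = ln(2) * M0 / (g * P * G)
T_d = ln(2) * 4094 / 232.66764 = 12.197 yr

12.197


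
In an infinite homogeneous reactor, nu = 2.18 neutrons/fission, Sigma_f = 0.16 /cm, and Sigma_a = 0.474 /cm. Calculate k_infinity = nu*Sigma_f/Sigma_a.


k_inf = nu * Sigma_f / Sigma_a
k_inf = 2.18 * 0.16 / 0.474
k_inf = 0.73586

0.73586


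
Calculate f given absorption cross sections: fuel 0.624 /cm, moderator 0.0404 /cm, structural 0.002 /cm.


f = Sigma_a_fuel / (Sigma_a_fuel + Sigma_a_mod + Sigma_a_other)
f = 0.624 / (0.624 + 0.0404 + 0.002)
f = 0.93637

0.93637


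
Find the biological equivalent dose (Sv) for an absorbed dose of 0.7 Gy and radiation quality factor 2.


H = D * Q
H = 0.7 * 2
H = 1.4000 Sv

1.4000


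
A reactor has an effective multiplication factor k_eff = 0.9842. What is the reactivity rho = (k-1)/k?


rho = (k_eff - 1) / k_eff
rho = (0.9842 - 1) / 0.9842
rho = -0.016054

-0.016054


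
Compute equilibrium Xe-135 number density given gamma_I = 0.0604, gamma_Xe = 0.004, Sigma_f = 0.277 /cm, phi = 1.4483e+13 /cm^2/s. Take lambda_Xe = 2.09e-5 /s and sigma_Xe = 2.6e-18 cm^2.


Xe_eq = (gamma_I + gamma_Xe) * Sigma_f * phi / (lambda_Xe + sigma_Xe * phi)
Numerator = (0.0604 + 0.004) * 0.277 * 1.4483e+13 = 2.583593e+11
Denominator = 2.09e-5 + 2.6e-18 * 1.4483e+13 = 5.855580e-05
Xe_eq = 2.583593e+11 / 5.855580e-05 = 4.4122e+15 /cm^3

4.4122e+15


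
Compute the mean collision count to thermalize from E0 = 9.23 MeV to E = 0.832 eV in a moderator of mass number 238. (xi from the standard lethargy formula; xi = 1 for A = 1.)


xi = 1 + (A-1)^2/(2A)*ln((A-1)/(A+1)) = 0.008379872 (for A = 238)
n = ln(E0/E) / xi
n = ln(9.23e6 / 0.832) / 0.008379872
n = ln(1.109375e+07) / 0.008379872 = 1935.8

1935.8


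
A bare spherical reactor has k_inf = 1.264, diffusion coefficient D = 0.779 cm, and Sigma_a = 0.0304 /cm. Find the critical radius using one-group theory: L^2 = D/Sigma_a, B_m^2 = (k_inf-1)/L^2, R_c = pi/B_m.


L^2 = D / Sigma_a = 0.779 / 0.0304 = 25.62500 cm^2
B_m^2 = (k_inf - 1) / L^2 = (1.264 - 1) / 25.62500 = 0.01030244 /cm^2
For a bare sphere: B_g = pi/R, so R_c = pi / sqrt(B_m^2)
R_c = pi / sqrt(0.01030244) = 30.951 cm

30.951


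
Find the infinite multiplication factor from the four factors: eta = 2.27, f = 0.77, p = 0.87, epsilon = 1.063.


k_inf = eta * f * p * epsilon
k_inf = 2.27 * 0.77 * 0.87 * 1.063
k_inf = 1.6165

1.6165


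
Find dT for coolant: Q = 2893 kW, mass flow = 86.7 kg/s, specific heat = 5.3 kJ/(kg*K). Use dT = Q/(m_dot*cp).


dT = Q / (m_dot * cp)
dT = 2893 / (86.7 * 5.3)
dT = 6.2958 C

6.2958


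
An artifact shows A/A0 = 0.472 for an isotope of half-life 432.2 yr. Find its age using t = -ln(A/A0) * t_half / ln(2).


lambda = ln(2) / t_half = ln(2) / 432.2 = 0.001603765 /yr
t = -ln(A/A0) / lambda
t = -ln(0.472) / 0.001603765
t = 468.13 yr

468.13


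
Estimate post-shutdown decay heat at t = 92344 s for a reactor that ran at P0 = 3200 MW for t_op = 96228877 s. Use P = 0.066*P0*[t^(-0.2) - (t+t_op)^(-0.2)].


P/P0 = 0.066 * [t^(-0.2) - (t + t_op)^(-0.2)]
P/P0 = 0.066 * [92344^(-0.2) - (92344 + 96228877)^(-0.2)]
P/P0 = 0.066 * [0.1016057 - 0.02530787] = 0.005035657
P = 3200 * 0.005035657 = 16.114 MW

16.114


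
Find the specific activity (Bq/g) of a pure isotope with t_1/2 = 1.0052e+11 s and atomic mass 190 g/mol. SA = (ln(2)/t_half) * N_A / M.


lambda = ln(2) / t_half = ln(2) / 1.0052e+11 = 6.895615e-12 /s
SA = lambda * N_A / M
SA = 6.895615e-12 * 6.022e23 / 190
SA = 2.1855e+10 Bq/g

2.1855e+10


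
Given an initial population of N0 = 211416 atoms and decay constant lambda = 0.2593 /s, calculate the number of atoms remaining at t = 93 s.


N = N0 * exp(-lambda * t)
N = 211416 * exp(-0.2593 * 93)
N = 7.1149e-06

7.1149e-06


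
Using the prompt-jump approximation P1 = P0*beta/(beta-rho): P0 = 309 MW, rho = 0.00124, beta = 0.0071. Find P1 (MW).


P1/P0 = beta / (beta - rho)
P1/P0 = 0.0071 / (0.0071 - 0.00124) = 1.211604
P1 = 309 * 1.211604 = 374.39 MW

374.39


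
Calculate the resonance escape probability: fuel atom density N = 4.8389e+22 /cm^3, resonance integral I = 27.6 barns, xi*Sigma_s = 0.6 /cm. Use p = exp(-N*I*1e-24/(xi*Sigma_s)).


p = exp(-N * I * 1e-24 / (xi*Sigma_s))
p = exp(-4.8389e+22 * 27.6 * 1e-24 / 0.6)
p = 0.10797

0.10797


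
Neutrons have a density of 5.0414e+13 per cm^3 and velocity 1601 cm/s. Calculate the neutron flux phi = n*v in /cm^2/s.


phi = n * v
phi = 5.0414e+13 * 1601
phi = 8.0713e+16 /cm^2/s

8.0713e+16


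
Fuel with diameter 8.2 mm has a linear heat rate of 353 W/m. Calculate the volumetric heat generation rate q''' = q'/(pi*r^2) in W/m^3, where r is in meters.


r = D / 2 / 1000 = 8.2 / 2 / 1000 = 0.0041 m
q''' = q' / (pi * r^2)
q''' = 353 / (pi * 0.0041^2)
q''' = 6.6843e+06 W/m^3

6.6843e+06


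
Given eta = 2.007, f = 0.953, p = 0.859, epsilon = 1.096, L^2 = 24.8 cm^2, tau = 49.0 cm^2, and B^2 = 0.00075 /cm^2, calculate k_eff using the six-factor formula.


k_inf = eta*f*p*eps = 2.007*0.953*0.859*1.096 = 1.800711
P_TNL = 1/(1 + L^2*B^2) = 1/(1 + 24.8*0.00075) = 0.9817396
P_FNL = exp(-B^2*tau) = exp(-0.00075*49.0) = 0.9639171
k_eff = k_inf * P_TNL * P_FNL = 1.800711 * 0.9817396 * 0.9639171
k_eff = 1.7040

1.7040


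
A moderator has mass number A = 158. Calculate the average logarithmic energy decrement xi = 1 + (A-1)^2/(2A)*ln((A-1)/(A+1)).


xi = 1 + (A-1)^2/(2A) * ln((A-1)/(A+1))
xi = 1 + (158-1)^2/(2*158) * ln((158-1)/(158 +1))
xi = 0.012605

0.012605


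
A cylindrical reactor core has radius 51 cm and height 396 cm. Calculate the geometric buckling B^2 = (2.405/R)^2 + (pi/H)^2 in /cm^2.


B^2 = (2.405/R)^2 + (pi/H)^2
B^2 = (2.405/51)^2 + (pi/396)^2
B^2 = 0.0022867 /cm^2

0.0022867


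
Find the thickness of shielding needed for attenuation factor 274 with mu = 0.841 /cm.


x = ln(factor) / mu
x = ln(274) / 0.841
x = 6.6743 cm

6.6743


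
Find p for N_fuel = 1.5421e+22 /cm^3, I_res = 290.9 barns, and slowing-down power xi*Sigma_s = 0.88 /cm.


p = exp(-N * I * 1e-24 / (xi*Sigma_s))
p = exp(-1.5421e+22 * 290.9 * 1e-24 / 0.88)
p = 0.0061108

0.0061108


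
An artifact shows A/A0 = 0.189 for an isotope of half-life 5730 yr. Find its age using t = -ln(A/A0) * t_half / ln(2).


lambda = ln(2) / t_half = ln(2) / 5730 = 1.209681e-04 /yr
t = -ln(A/A0) / lambda
t = -ln(0.189) / 1.209681e-04
t = 13772 yr

13772


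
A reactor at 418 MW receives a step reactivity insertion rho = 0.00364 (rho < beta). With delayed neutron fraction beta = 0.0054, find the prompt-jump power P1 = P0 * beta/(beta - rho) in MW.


P1/P0 = beta / (beta - rho)
P1/P0 = 0.0054 / (0.0054 - 0.00364) = 3.068182
P1 = 418 * 3.068182 = 1282.5 MW

1282.5


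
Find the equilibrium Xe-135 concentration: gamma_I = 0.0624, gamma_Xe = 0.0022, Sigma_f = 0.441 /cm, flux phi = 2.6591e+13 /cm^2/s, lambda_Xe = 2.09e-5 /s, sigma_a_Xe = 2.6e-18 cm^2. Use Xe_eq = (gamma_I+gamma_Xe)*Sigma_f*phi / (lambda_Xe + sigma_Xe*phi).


Xe_eq = (gamma_I + gamma_Xe) * Sigma_f * phi / (lambda_Xe + sigma_Xe * phi)
Numerator = (0.0624 + 0.0022) * 0.441 * 2.6591e+13 = 7.575404e+11
Denominator = 2.09e-5 + 2.6e-18 * 2.6591e+13 = 9.003660e-05
Xe_eq = 7.575404e+11 / 9.003660e-05 = 8.4137e+15 /cm^3

8.4137e+15


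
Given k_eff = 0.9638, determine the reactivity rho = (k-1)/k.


rho = (k_eff - 1) / k_eff
rho = (0.9638 - 1) / 0.9638
rho = -0.037560

-0.037560


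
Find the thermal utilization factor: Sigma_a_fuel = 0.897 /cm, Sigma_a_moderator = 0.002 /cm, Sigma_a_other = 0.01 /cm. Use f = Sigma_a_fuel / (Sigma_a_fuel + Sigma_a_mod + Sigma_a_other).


f = Sigma_a_fuel / (Sigma_a_fuel + Sigma_a_mod + Sigma_a_other)
f = 0.897 / (0.897 + 0.002 + 0.01)
f = 0.98680

0.98680


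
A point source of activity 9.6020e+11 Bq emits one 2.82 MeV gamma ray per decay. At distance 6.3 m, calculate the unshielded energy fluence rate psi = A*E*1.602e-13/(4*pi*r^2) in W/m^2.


psi = A * E * 1.602e-13 / (4*pi*r^2)
psi = 9.6020e+11 * 2.82 * 1.602e-13 / (4*pi*6.3^2)
psi = 8.6973e-04 W/m^2

8.6973e-04


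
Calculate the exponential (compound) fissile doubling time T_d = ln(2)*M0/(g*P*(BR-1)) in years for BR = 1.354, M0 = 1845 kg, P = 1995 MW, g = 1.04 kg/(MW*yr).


Breeding gain G = BR - 1 = 1.354 - 1 = 0.354
Fissile production rate = g * P * G = 1.04 * 1995 * 0.354 = 734.4792 kg/yr
T_d = ln(2) * M0 / (g * P * G)
T_d = ln(2) * 1845 / 734.4792 = 1.7412 yr

1.7412


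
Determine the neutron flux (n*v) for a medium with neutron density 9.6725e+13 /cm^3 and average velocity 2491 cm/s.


phi = n * v
phi = 9.6725e+13 * 2491
phi = 2.4094e+17 /cm^2/s

2.4094e+17


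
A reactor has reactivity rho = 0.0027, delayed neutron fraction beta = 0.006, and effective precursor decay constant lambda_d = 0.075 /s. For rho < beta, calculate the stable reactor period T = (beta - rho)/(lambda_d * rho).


T = (beta - rho) / (lambda_d * rho)
T = (0.006 - 0.0027) / (0.075 * 0.0027)
T = 16.296 s

16.296


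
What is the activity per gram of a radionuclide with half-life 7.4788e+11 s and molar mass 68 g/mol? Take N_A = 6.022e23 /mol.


lambda = ln(2) / t_half = ln(2) / 7.4788e+11 = 9.268160e-13 /s
SA = lambda * N_A / M
SA = 9.268160e-13 * 6.022e23 / 68
SA = 8.2078e+09 Bq/g

8.2078e+09


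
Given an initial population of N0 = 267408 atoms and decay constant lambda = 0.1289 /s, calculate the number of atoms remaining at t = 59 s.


N = N0 * exp(-lambda * t)
N = 267408 * exp(-0.1289 * 59)
N = 133.14

133.14


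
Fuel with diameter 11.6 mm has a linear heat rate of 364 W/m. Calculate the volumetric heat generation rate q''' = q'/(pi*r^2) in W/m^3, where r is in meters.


r = D / 2 / 1000 = 11.6 / 2 / 1000 = 0.0058 m
q''' = q' / (pi * r^2)
q''' = 364 / (pi * 0.0058^2)
q''' = 3.4443e+06 W/m^3

3.4443e+06


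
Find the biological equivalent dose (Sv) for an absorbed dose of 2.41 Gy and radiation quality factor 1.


H = D * Q
H = 2.41 * 1
H = 2.4100 Sv

2.4100


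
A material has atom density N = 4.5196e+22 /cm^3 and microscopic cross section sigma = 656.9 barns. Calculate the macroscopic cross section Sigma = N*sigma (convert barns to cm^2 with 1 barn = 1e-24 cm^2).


Sigma = N * sigma_barns * 1e-24
Sigma = 4.5196e+22 * 656.9 * 1e-24
Sigma = 29.689 /cm

29.689


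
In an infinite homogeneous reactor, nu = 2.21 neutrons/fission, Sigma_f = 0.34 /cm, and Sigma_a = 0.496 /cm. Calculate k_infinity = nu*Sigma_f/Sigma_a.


k_inf = nu * Sigma_f / Sigma_a
k_inf = 2.21 * 0.34 / 0.496
k_inf = 1.5149

1.5149


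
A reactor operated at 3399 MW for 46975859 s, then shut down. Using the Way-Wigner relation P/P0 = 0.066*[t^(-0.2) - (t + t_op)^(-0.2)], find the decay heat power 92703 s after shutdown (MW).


P/P0 = 0.066 * [t^(-0.2) - (t + t_op)^(-0.2)]
P/P0 = 0.066 * [92703^(-0.2) - (92703 + 46975859)^(-0.2)]
P/P0 = 0.066 * [0.1015269 - 0.02920477] = 0.004773261
P = 3399 * 0.004773261 = 16.224 MW

16.224


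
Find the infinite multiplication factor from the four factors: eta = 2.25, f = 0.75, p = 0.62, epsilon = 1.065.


k_inf = eta * f * p * epsilon
k_inf = 2.25 * 0.75 * 0.62 * 1.065
k_inf = 1.1143

1.1143


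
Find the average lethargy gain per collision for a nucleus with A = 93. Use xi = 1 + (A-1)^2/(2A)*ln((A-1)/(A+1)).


xi = 1 + (A-1)^2/(2A) * ln((A-1)/(A+1))
xi = 1 + (93-1)^2/(2*93) * ln((93-1)/(93 +1))
xi = 0.021352

0.021352


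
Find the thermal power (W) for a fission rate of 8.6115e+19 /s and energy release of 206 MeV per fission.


P = fission_rate * E_MeV * 1.602e-13
P = 8.6115e+19 * 206 * 1.602e-13
P = 2.8419e+09 W

2.8419e+09


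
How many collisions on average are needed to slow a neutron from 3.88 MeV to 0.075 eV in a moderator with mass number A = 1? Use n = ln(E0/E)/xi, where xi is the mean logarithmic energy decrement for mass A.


xi = 1 + (A-1)^2/(2A)*ln((A-1)/(A+1)) = 1 (for A = 1)
n = ln(E0/E) / xi
n = ln(3.88e6 / 0.075) / 1
n = ln(5.173333e+07) / 1 = 17.762

17.762


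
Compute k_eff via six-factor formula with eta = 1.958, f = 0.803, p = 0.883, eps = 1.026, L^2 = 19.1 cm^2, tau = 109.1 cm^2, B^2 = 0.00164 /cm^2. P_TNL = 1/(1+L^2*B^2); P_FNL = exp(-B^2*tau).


k_inf = eta*f*p*eps = 1.958*0.803*0.883*1.026 = 1.424414
P_TNL = 1/(1 + L^2*B^2) = 1/(1 + 19.1*0.00164) = 0.9696274
P_FNL = exp(-B^2*tau) = exp(-0.00164*109.1) = 0.8361694
k_eff = k_inf * P_TNL * P_FNL = 1.424414 * 0.9696274 * 0.8361694
k_eff = 1.1549

1.1549


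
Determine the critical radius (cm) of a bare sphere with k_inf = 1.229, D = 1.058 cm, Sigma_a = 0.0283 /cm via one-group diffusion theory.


L^2 = D / Sigma_a = 1.058 / 0.0283 = 37.38516 cm^2
B_m^2 = (k_inf - 1) / L^2 = (1.229 - 1) / 37.38516 = 0.006125425 /cm^2
For a bare sphere: B_g = pi/R, so R_c = pi / sqrt(B_m^2)
R_c = pi / sqrt(0.006125425) = 40.140 cm

40.140


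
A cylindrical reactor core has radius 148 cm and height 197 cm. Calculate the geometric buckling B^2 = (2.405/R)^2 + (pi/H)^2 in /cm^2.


B^2 = (2.405/R)^2 + (pi/H)^2
B^2 = (2.405/148)^2 + (pi/197)^2
B^2 = 5.1837e-04 /cm^2

5.1837e-04


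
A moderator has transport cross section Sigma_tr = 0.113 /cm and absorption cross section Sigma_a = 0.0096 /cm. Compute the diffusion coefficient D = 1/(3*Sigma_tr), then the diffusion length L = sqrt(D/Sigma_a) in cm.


D = 1 / (3 * Sigma_tr) = 1 / (3 * 0.113) = 2.949853 cm
L = sqrt(D / Sigma_a)
L = sqrt(2.949853 / 0.0096)
L = 17.529 cm

17.529
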